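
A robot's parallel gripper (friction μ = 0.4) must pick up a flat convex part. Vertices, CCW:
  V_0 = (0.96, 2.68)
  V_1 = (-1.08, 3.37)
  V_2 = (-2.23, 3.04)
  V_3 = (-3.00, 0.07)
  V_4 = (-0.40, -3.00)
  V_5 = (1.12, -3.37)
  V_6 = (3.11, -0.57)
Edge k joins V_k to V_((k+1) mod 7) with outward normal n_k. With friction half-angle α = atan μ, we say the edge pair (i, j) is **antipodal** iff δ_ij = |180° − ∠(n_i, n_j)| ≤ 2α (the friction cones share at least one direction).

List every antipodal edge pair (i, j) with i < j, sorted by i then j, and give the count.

count = 7; pairs: (0,3), (0,4), (1,4), (1,5), (2,5), (3,6), (4,6)

α = atan 0.4 = 21.80°;  2α = 43.60°
n_0 = (+0.3204, +0.9473)
n_1 = (-0.2758, +0.9612)
n_2 = (-0.9680, +0.2510)
n_3 = (-0.7631, -0.6463)
n_4 = (-0.2365, -0.9716)
n_5 = (+0.8151, -0.5793)
n_6 = (+0.8340, +0.5517)
  (0,1): δ = 145.30°  ·
  (0,2): δ = 85.85°  ·
  (0,3): δ = 31.05°  ✓
  (0,4): δ = 5.01°  ✓
  (0,5): δ = 73.29°  ·
  (0,6): δ = 142.17°  ·
  (1,2): δ = 120.55°  ·
  (1,3): δ = 65.75°  ·
  (1,4): δ = 29.69°  ✓
  (1,5): δ = 38.59°  ✓
  (1,6): δ = 107.47°  ·
  (2,3): δ = 125.20°  ·
  (2,4): δ = 89.15°  ·
  (2,5): δ = 20.87°  ✓
  (2,6): δ = 48.02°  ·
  (3,4): δ = 143.94°  ·
  (3,5): δ = 75.66°  ·
  (3,6): δ = 6.78°  ✓
  (4,5): δ = 111.72°  ·
  (4,6): δ = 42.83°  ✓
  (5,6): δ = 111.11°  ·
antipodal pairs: 7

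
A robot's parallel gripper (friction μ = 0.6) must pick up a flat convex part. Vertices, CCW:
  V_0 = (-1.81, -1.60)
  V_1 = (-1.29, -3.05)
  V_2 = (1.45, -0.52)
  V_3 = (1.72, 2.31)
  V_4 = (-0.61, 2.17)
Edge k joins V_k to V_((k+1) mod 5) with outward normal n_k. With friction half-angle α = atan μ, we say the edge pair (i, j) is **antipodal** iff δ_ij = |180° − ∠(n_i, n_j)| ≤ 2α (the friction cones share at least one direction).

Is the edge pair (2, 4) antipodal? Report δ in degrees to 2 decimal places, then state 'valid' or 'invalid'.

α = atan 0.6 = 30.96°;  2α = 61.93°
edge 2: e_2 = (+0.27, +2.83);  n_2 = (+0.9955, -0.0950)
edge 4: e_4 = (-1.20, -3.77);  n_4 = (-0.9529, +0.3033)
∠(n_2, n_4) = 167.79°
δ = |180° − 167.79°| = 12.21°
12.21° ≤ 2α = 61.93°  →  valid

δ = 12.21°, valid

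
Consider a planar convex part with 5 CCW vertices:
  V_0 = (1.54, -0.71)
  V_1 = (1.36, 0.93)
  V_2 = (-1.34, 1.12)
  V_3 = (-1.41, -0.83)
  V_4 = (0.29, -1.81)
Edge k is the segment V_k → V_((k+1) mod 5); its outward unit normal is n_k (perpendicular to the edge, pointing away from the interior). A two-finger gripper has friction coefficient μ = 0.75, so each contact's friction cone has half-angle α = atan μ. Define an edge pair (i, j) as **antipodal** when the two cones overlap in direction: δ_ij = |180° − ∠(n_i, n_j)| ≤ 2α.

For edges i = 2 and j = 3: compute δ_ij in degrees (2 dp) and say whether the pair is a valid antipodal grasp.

δ = 117.91°, invalid

α = atan 0.75 = 36.87°;  2α = 73.74°
edge 2: e_2 = (-0.07, -1.95);  n_2 = (-0.9994, +0.0359)
edge 3: e_3 = (+1.70, -0.98);  n_3 = (-0.4994, -0.8664)
∠(n_2, n_3) = 62.09°
δ = |180° − 62.09°| = 117.91°
117.91° > 2α = 73.74°  →  invalid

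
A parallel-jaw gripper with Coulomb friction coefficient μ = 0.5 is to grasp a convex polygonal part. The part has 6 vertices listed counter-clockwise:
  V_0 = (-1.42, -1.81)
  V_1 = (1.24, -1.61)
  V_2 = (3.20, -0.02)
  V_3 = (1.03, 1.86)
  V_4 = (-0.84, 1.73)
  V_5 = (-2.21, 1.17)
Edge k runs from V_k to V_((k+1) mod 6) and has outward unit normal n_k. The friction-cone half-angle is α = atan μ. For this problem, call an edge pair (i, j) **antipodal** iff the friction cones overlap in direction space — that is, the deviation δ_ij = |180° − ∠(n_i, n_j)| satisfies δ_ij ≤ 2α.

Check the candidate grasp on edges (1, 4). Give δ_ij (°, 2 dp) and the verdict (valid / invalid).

α = atan 0.5 = 26.57°;  2α = 53.13°
edge 1: e_1 = (+1.96, +1.59);  n_1 = (+0.6300, -0.7766)
edge 4: e_4 = (-1.37, -0.56);  n_4 = (-0.3784, +0.9257)
∠(n_1, n_4) = 163.18°
δ = |180° − 163.18°| = 16.82°
16.82° ≤ 2α = 53.13°  →  valid

δ = 16.82°, valid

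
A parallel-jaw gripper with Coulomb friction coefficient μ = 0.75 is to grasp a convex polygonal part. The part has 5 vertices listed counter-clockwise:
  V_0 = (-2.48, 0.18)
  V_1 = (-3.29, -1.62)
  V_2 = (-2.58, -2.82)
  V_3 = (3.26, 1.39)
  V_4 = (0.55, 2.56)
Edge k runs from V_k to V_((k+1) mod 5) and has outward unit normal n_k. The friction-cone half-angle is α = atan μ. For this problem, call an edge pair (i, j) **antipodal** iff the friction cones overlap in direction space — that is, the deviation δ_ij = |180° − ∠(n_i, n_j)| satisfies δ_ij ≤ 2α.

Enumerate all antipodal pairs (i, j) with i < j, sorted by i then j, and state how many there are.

α = atan 0.75 = 36.87°;  2α = 73.74°
n_0 = (-0.9119, +0.4104)
n_1 = (-0.8606, -0.5092)
n_2 = (+0.5848, -0.8112)
n_3 = (+0.3964, +0.9181)
n_4 = (-0.6177, +0.7864)
  (0,1): δ = 125.16°  ·
  (0,2): δ = 29.98°  ✓
  (0,3): δ = 90.88°  ·
  (0,4): δ = 152.38°  ·
  (1,2): δ = 84.82°  ·
  (1,3): δ = 36.04°  ✓
  (1,4): δ = 97.54°  ·
  (2,3): δ = 59.14°  ✓
  (2,4): δ = 2.36°  ✓
  (3,4): δ = 118.50°  ·
antipodal pairs: 4

count = 4; pairs: (0,2), (1,3), (2,3), (2,4)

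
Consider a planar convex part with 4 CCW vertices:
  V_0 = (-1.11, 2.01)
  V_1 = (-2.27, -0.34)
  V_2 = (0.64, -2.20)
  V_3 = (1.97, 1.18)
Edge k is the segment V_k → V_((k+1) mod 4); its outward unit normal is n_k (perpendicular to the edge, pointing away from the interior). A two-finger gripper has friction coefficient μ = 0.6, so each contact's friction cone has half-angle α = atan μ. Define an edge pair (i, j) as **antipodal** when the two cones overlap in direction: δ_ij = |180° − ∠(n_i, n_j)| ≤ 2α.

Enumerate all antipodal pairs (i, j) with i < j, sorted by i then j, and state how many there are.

α = atan 0.6 = 30.96°;  2α = 61.93°
n_0 = (-0.8967, +0.4426)
n_1 = (-0.5386, -0.8426)
n_2 = (+0.9306, -0.3662)
n_3 = (+0.2602, +0.9656)
  (0,1): δ = 96.31°  ·
  (0,2): δ = 4.79°  ✓
  (0,3): δ = 101.19°  ·
  (1,2): δ = 78.89°  ·
  (1,3): δ = 17.50°  ✓
  (2,3): δ = 83.60°  ·
antipodal pairs: 2

count = 2; pairs: (0,2), (1,3)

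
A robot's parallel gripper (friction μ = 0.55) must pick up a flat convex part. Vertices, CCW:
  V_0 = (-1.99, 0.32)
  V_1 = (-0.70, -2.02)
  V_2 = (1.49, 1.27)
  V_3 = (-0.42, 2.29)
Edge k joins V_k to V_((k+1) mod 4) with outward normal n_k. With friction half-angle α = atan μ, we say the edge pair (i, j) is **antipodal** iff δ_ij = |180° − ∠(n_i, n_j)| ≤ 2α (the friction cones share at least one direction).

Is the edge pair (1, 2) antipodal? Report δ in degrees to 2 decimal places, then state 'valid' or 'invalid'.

α = atan 0.55 = 28.81°;  2α = 57.62°
edge 1: e_1 = (+2.19, +3.29);  n_1 = (+0.8324, -0.5541)
edge 2: e_2 = (-1.91, +1.02);  n_2 = (+0.4711, +0.8821)
∠(n_1, n_2) = 95.55°
δ = |180° − 95.55°| = 84.45°
84.45° > 2α = 57.62°  →  invalid

δ = 84.45°, invalid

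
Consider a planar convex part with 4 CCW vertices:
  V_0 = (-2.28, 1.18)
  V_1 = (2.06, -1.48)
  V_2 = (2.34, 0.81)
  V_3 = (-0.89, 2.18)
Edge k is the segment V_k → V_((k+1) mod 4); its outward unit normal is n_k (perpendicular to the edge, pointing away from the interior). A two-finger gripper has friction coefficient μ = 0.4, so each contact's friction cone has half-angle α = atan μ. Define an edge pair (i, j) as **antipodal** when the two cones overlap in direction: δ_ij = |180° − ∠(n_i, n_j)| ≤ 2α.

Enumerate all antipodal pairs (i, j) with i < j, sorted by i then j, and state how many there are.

count = 1; pairs: (0,2)

α = atan 0.4 = 21.80°;  2α = 43.60°
n_0 = (-0.5226, -0.8526)
n_1 = (+0.9926, -0.1214)
n_2 = (+0.3905, +0.9206)
n_3 = (-0.5840, +0.8118)
  (0,1): δ = 65.47°  ·
  (0,2): δ = 8.52°  ✓
  (0,3): δ = 67.24°  ·
  (1,2): δ = 106.01°  ·
  (1,3): δ = 47.30°  ·
  (2,3): δ = 121.28°  ·
antipodal pairs: 1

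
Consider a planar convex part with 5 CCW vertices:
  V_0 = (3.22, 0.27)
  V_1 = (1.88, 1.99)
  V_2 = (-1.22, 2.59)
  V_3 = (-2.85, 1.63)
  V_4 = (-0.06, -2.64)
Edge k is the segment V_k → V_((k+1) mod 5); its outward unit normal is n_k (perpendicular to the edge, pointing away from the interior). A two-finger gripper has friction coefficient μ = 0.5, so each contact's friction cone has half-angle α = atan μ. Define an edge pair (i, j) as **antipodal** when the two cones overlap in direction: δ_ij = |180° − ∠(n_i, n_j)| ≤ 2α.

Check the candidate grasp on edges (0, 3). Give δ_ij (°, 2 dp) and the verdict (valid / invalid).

δ = 4.76°, valid

α = atan 0.5 = 26.57°;  2α = 53.13°
edge 0: e_0 = (-1.34, +1.72);  n_0 = (+0.7889, +0.6146)
edge 3: e_3 = (+2.79, -4.27);  n_3 = (-0.8371, -0.5470)
∠(n_0, n_3) = 175.24°
δ = |180° − 175.24°| = 4.76°
4.76° ≤ 2α = 53.13°  →  valid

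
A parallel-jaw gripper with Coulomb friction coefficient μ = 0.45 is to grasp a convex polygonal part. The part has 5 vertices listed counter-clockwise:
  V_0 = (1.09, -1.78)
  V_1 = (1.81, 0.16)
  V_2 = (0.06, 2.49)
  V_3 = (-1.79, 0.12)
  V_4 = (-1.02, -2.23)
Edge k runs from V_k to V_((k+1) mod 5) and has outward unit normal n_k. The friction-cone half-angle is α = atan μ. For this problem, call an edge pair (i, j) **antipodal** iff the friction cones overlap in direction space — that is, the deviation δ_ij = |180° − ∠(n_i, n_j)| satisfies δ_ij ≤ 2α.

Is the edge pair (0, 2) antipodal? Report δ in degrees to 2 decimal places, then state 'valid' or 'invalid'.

δ = 17.61°, valid

α = atan 0.45 = 24.23°;  2α = 48.46°
edge 0: e_0 = (+0.72, +1.94);  n_0 = (+0.9375, -0.3479)
edge 2: e_2 = (-1.85, -2.37);  n_2 = (-0.7883, +0.6153)
∠(n_0, n_2) = 162.39°
δ = |180° − 162.39°| = 17.61°
17.61° ≤ 2α = 48.46°  →  valid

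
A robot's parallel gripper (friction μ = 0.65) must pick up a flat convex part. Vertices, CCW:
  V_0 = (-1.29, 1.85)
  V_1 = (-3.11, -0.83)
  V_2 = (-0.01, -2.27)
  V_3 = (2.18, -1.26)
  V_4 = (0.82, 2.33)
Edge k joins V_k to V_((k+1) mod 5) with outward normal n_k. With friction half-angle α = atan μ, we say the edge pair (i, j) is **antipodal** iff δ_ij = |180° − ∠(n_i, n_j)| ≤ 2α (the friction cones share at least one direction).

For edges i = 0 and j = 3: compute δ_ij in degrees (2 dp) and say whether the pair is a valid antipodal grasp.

δ = 54.93°, valid

α = atan 0.65 = 33.02°;  2α = 66.05°
edge 0: e_0 = (-1.82, -2.68);  n_0 = (-0.8273, +0.5618)
edge 3: e_3 = (-1.36, +3.59);  n_3 = (+0.9351, +0.3543)
∠(n_0, n_3) = 125.07°
δ = |180° − 125.07°| = 54.93°
54.93° ≤ 2α = 66.05°  →  valid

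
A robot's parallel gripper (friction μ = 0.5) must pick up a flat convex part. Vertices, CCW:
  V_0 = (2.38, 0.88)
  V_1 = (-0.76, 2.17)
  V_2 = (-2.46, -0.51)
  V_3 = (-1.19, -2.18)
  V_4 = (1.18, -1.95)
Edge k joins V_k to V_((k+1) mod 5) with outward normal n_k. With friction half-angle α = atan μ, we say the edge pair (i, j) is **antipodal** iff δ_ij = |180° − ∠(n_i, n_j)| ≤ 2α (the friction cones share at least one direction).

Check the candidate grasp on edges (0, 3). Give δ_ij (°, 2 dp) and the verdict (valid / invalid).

α = atan 0.5 = 26.57°;  2α = 53.13°
edge 0: e_0 = (-3.14, +1.29);  n_0 = (+0.3800, +0.9250)
edge 3: e_3 = (+2.37, +0.23);  n_3 = (+0.0966, -0.9953)
∠(n_0, n_3) = 152.12°
δ = |180° − 152.12°| = 27.88°
27.88° ≤ 2α = 53.13°  →  valid

δ = 27.88°, valid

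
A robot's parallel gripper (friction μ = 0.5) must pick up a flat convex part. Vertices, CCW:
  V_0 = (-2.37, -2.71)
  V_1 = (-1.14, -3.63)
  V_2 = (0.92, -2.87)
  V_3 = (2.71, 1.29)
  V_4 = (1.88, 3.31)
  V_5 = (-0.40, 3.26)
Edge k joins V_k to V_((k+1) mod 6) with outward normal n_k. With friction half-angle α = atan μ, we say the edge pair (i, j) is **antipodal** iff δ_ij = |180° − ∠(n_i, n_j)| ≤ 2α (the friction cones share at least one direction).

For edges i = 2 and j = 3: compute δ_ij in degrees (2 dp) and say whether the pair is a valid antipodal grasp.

δ = 134.38°, invalid

α = atan 0.5 = 26.57°;  2α = 53.13°
edge 2: e_2 = (+1.79, +4.16);  n_2 = (+0.9186, -0.3953)
edge 3: e_3 = (-0.83, +2.02);  n_3 = (+0.9250, +0.3801)
∠(n_2, n_3) = 45.62°
δ = |180° − 45.62°| = 134.38°
134.38° > 2α = 53.13°  →  invalid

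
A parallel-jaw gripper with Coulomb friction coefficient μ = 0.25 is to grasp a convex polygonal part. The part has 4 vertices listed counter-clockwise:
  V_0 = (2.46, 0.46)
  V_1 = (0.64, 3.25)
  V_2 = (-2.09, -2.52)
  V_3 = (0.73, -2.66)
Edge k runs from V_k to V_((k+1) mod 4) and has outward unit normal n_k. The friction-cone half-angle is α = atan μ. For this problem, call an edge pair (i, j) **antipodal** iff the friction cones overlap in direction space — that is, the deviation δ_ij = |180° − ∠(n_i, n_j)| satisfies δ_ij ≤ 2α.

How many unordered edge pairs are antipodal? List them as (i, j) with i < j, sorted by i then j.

α = atan 0.25 = 14.04°;  2α = 28.07°
n_0 = (+0.8376, +0.5464)
n_1 = (-0.9039, +0.4277)
n_2 = (-0.0496, -0.9988)
n_3 = (+0.8746, -0.4849)
  (0,1): δ = 58.44°  ·
  (0,2): δ = 54.04°  ·
  (0,3): δ = 117.87°  ·
  (1,2): δ = 67.52°  ·
  (1,3): δ = 3.69°  ✓
  (2,3): δ = 116.17°  ·
antipodal pairs: 1

count = 1; pairs: (1,3)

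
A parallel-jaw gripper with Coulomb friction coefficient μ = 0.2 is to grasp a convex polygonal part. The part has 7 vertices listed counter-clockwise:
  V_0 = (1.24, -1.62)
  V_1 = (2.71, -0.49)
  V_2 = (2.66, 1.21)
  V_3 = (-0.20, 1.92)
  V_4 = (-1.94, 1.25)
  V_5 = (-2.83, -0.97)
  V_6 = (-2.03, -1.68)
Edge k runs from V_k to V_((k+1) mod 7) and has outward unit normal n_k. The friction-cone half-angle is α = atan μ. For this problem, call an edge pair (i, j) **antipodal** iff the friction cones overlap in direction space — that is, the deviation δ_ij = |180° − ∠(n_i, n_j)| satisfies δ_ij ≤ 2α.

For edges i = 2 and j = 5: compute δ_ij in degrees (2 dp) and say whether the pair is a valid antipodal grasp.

δ = 27.65°, invalid

α = atan 0.2 = 11.31°;  2α = 22.62°
edge 2: e_2 = (-2.86, +0.71);  n_2 = (+0.2409, +0.9705)
edge 5: e_5 = (+0.80, -0.71);  n_5 = (-0.6638, -0.7479)
∠(n_2, n_5) = 152.35°
δ = |180° − 152.35°| = 27.65°
27.65° > 2α = 22.62°  →  invalid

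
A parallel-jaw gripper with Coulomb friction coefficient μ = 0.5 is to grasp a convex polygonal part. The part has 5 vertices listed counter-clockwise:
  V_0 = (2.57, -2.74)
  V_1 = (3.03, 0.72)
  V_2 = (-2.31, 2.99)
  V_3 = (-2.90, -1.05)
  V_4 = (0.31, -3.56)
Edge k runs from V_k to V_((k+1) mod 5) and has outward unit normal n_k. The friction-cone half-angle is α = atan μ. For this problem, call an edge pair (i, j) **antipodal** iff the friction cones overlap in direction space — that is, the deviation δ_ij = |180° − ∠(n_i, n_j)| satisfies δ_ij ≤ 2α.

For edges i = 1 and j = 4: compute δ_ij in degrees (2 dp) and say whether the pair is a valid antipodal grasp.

α = atan 0.5 = 26.57°;  2α = 53.13°
edge 1: e_1 = (-5.34, +2.27);  n_1 = (+0.3912, +0.9203)
edge 4: e_4 = (+2.26, +0.82);  n_4 = (+0.3411, -0.9400)
∠(n_1, n_4) = 137.03°
δ = |180° − 137.03°| = 42.97°
42.97° ≤ 2α = 53.13°  →  valid

δ = 42.97°, valid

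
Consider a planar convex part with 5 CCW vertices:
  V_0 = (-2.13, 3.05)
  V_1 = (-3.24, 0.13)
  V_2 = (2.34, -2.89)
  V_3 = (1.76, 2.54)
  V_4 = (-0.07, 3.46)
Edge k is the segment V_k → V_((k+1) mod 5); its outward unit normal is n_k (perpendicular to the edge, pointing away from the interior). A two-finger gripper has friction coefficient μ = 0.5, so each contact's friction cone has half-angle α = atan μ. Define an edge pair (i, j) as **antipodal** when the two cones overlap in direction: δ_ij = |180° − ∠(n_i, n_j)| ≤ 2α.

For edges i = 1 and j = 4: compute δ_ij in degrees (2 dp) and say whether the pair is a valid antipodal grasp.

α = atan 0.5 = 26.57°;  2α = 53.13°
edge 1: e_1 = (+5.58, -3.02);  n_1 = (-0.4760, -0.8795)
edge 4: e_4 = (-2.06, -0.41);  n_4 = (-0.1952, +0.9808)
∠(n_1, n_4) = 140.32°
δ = |180° − 140.32°| = 39.68°
39.68° ≤ 2α = 53.13°  →  valid

δ = 39.68°, valid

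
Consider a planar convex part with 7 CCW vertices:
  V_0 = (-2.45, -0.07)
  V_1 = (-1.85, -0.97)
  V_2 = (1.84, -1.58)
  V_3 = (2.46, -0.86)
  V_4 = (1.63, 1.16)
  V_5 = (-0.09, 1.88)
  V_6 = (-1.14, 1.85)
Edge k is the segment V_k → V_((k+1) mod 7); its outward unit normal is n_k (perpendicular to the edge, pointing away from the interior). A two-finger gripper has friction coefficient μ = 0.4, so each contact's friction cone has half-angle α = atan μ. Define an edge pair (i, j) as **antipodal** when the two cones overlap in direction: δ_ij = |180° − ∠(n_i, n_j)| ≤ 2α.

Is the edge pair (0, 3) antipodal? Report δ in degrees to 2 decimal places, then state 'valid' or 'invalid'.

α = atan 0.4 = 21.80°;  2α = 43.60°
edge 0: e_0 = (+0.60, -0.90);  n_0 = (-0.8321, -0.5547)
edge 3: e_3 = (-0.83, +2.02);  n_3 = (+0.9250, +0.3801)
∠(n_0, n_3) = 168.65°
δ = |180° − 168.65°| = 11.35°
11.35° ≤ 2α = 43.60°  →  valid

δ = 11.35°, valid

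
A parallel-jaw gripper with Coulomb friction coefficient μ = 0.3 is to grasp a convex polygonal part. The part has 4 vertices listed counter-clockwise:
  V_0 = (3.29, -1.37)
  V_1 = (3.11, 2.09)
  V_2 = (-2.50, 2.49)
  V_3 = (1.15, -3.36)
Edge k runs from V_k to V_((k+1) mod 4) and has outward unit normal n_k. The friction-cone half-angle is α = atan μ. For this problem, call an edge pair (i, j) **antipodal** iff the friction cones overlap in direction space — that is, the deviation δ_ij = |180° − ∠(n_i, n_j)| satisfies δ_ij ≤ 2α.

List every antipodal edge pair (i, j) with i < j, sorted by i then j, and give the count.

count = 1; pairs: (0,2)

α = atan 0.3 = 16.70°;  2α = 33.40°
n_0 = (+0.9986, +0.0520)
n_1 = (+0.0711, +0.9975)
n_2 = (-0.8484, -0.5293)
n_3 = (+0.6810, -0.7323)
  (0,1): δ = 97.06°  ·
  (0,2): δ = 28.98°  ✓
  (0,3): δ = 129.94°  ·
  (1,2): δ = 53.96°  ·
  (1,3): δ = 47.00°  ·
  (2,3): δ = 79.04°  ·
antipodal pairs: 1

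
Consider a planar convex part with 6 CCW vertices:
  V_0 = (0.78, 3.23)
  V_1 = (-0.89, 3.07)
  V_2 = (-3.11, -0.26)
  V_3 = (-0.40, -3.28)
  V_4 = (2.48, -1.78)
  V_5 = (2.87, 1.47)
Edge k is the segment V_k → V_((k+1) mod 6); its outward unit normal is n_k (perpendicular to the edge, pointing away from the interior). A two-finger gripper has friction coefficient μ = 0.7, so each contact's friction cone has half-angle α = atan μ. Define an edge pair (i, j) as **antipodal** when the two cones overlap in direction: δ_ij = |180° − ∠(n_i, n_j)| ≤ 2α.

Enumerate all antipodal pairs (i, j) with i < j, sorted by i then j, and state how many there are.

count = 7; pairs: (0,2), (0,3), (1,3), (1,4), (2,4), (2,5), (3,5)

α = atan 0.7 = 34.99°;  2α = 69.98°
n_0 = (-0.0954, +0.9954)
n_1 = (-0.8321, +0.5547)
n_2 = (-0.7443, -0.6679)
n_3 = (+0.4619, -0.8869)
n_4 = (+0.9929, -0.1191)
n_5 = (+0.6441, +0.7649)
  (0,1): δ = 129.16°  ·
  (0,2): δ = 53.57°  ✓
  (0,3): δ = 22.04°  ✓
  (0,4): δ = 77.68°  ·
  (0,5): δ = 134.43°  ·
  (1,2): δ = 104.41°  ·
  (1,3): δ = 28.80°  ✓
  (1,4): δ = 26.85°  ✓
  (1,5): δ = 83.59°  ·
  (2,3): δ = 104.39°  ·
  (2,4): δ = 48.75°  ✓
  (2,5): δ = 8.00°  ✓
  (3,4): δ = 124.35°  ·
  (3,5): δ = 67.61°  ✓
  (4,5): δ = 123.26°  ·
antipodal pairs: 7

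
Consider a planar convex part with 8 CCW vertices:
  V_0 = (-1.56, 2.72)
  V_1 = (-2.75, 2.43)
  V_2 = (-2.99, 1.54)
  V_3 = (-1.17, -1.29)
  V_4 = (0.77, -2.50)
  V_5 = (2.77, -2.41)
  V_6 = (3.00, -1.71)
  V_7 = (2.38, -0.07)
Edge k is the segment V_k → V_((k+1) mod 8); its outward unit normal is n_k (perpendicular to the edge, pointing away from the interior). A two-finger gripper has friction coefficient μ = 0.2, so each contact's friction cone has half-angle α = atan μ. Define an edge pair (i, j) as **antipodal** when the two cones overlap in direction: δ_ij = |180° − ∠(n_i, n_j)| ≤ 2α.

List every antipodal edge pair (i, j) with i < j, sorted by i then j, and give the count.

count = 5; pairs: (0,4), (1,5), (2,6), (2,7), (3,7)

α = atan 0.2 = 11.31°;  2α = 22.62°
n_0 = (-0.2368, +0.9716)
n_1 = (-0.9655, +0.2604)
n_2 = (-0.8411, -0.5409)
n_3 = (-0.5292, -0.8485)
n_4 = (+0.0450, -0.9990)
n_5 = (+0.9500, -0.3122)
n_6 = (+0.9354, +0.3536)
n_7 = (+0.5779, +0.8161)
  (0,1): δ = 118.79°  ·
  (0,2): δ = 70.95°  ·
  (0,3): δ = 45.65°  ·
  (0,4): δ = 11.12°  ✓
  (0,5): δ = 58.12°  ·
  (0,6): δ = 97.01°  ·
  (0,7): δ = 131.00°  ·
  (1,2): δ = 132.16°  ·
  (1,3): δ = 106.86°  ·
  (1,4): δ = 72.33°  ·
  (1,5): δ = 3.10°  ✓
  (1,6): δ = 35.80°  ·
  (1,7): δ = 69.79°  ·
  (2,3): δ = 154.70°  ·
  (2,4): δ = 120.17°  ·
  (2,5): δ = 50.93°  ·
  (2,6): δ = 12.04°  ✓
  (2,7): δ = 21.95°  ✓
  (3,4): δ = 145.47°  ·
  (3,5): δ = 76.24°  ·
  (3,6): δ = 37.34°  ·
  (3,7): δ = 3.35°  ✓
  (4,5): δ = 110.77°  ·
  (4,6): δ = 71.87°  ·
  (4,7): δ = 37.88°  ·
  (5,6): δ = 141.10°  ·
  (5,7): δ = 107.11°  ·
  (6,7): δ = 146.01°  ·
antipodal pairs: 5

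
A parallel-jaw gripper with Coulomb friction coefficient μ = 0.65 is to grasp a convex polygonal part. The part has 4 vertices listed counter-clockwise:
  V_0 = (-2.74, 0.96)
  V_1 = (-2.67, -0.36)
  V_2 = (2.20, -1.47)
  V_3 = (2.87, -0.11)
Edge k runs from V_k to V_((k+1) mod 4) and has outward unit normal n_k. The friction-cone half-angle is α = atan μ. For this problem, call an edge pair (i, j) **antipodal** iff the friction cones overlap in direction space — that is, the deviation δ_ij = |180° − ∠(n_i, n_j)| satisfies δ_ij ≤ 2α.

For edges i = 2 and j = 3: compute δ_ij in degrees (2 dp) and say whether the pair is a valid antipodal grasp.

α = atan 0.65 = 33.02°;  2α = 66.05°
edge 2: e_2 = (+0.67, +1.36);  n_2 = (+0.8971, -0.4419)
edge 3: e_3 = (-5.61, +1.07);  n_3 = (+0.1874, +0.9823)
∠(n_2, n_3) = 105.43°
δ = |180° − 105.43°| = 74.57°
74.57° > 2α = 66.05°  →  invalid

δ = 74.57°, invalid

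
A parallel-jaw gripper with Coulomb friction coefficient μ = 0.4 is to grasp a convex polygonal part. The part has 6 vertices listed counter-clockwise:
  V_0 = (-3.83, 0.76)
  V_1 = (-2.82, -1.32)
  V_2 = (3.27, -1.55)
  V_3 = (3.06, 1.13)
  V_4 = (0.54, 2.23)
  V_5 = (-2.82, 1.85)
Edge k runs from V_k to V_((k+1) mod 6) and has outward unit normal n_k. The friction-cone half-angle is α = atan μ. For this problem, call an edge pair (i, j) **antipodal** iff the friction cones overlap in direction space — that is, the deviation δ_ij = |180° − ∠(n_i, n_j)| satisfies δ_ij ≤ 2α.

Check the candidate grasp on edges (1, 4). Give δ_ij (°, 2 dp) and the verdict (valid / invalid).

α = atan 0.4 = 21.80°;  2α = 43.60°
edge 1: e_1 = (+6.09, -0.23);  n_1 = (-0.0377, -0.9993)
edge 4: e_4 = (-3.36, -0.38);  n_4 = (-0.1124, +0.9937)
∠(n_1, n_4) = 171.38°
δ = |180° − 171.38°| = 8.62°
8.62° ≤ 2α = 43.60°  →  valid

δ = 8.62°, valid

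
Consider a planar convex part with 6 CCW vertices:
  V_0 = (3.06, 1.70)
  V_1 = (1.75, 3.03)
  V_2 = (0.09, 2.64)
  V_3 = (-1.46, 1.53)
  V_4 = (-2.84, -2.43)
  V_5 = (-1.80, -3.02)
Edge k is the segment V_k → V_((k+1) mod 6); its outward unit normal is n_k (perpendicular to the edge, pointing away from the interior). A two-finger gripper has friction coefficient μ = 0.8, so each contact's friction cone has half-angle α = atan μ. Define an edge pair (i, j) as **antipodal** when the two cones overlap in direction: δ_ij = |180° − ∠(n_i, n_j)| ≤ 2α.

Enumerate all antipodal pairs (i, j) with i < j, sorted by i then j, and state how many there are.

α = atan 0.8 = 38.66°;  2α = 77.32°
n_0 = (+0.7124, +0.7017)
n_1 = (-0.2287, +0.9735)
n_2 = (-0.5822, +0.8130)
n_3 = (-0.9443, +0.3291)
n_4 = (-0.4934, -0.8698)
n_5 = (+0.6967, -0.7174)
  (0,1): δ = 121.34°  ·
  (0,2): δ = 98.96°  ·
  (0,3): δ = 63.78°  ✓
  (0,4): δ = 15.87°  ✓
  (0,5): δ = 89.60°  ·
  (1,2): δ = 157.61°  ·
  (1,3): δ = 122.43°  ·
  (1,4): δ = 42.79°  ✓
  (1,5): δ = 30.94°  ✓
  (2,3): δ = 144.82°  ·
  (2,4): δ = 65.17°  ✓
  (2,5): δ = 8.56°  ✓
  (3,4): δ = 100.35°  ·
  (3,5): δ = 26.62°  ✓
  (4,5): δ = 106.27°  ·
antipodal pairs: 7

count = 7; pairs: (0,3), (0,4), (1,4), (1,5), (2,4), (2,5), (3,5)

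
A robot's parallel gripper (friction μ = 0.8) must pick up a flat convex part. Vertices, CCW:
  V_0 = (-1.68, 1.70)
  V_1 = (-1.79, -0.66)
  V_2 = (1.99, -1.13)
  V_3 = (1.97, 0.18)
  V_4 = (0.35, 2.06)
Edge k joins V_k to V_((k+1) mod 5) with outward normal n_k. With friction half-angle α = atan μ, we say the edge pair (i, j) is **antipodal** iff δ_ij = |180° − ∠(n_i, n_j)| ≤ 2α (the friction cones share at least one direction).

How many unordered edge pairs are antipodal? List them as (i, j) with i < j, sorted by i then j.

α = atan 0.8 = 38.66°;  2α = 77.32°
n_0 = (-0.9989, +0.0466)
n_1 = (-0.1234, -0.9924)
n_2 = (+0.9999, +0.0153)
n_3 = (+0.7575, +0.6528)
n_4 = (-0.1746, +0.9846)
  (0,1): δ = 94.42°  ·
  (0,2): δ = 3.54°  ✓
  (0,3): δ = 43.42°  ✓
  (0,4): δ = 102.72°  ·
  (1,2): δ = 82.04°  ·
  (1,3): δ = 42.16°  ✓
  (1,4): δ = 17.14°  ✓
  (2,3): δ = 140.12°  ·
  (2,4): δ = 80.82°  ·
  (3,4): δ = 120.70°  ·
antipodal pairs: 4

count = 4; pairs: (0,2), (0,3), (1,3), (1,4)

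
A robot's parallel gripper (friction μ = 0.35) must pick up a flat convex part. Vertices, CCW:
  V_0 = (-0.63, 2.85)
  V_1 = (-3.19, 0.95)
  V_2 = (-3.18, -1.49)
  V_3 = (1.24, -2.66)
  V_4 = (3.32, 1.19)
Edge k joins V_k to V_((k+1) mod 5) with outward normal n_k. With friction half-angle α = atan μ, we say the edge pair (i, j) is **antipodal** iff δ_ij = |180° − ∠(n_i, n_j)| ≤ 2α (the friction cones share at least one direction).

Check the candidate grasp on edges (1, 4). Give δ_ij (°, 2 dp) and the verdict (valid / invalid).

δ = 66.97°, invalid

α = atan 0.35 = 19.29°;  2α = 38.58°
edge 1: e_1 = (+0.01, -2.44);  n_1 = (-1.0000, -0.0041)
edge 4: e_4 = (-3.95, +1.66);  n_4 = (+0.3874, +0.9219)
∠(n_1, n_4) = 113.03°
δ = |180° − 113.03°| = 66.97°
66.97° > 2α = 38.58°  →  invalid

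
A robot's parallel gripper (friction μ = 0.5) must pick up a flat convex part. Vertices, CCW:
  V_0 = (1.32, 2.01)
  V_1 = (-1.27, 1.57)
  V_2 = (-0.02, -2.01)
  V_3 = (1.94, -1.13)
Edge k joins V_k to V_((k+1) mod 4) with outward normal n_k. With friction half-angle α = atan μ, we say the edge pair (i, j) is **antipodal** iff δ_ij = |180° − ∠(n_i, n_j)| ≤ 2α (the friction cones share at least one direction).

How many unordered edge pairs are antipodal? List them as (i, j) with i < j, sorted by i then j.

α = atan 0.5 = 26.57°;  2α = 53.13°
n_0 = (-0.1675, +0.9859)
n_1 = (-0.9441, -0.3296)
n_2 = (+0.4096, -0.9123)
n_3 = (+0.9811, +0.1937)
  (0,1): δ = 80.39°  ·
  (0,2): δ = 14.54°  ✓
  (0,3): δ = 91.53°  ·
  (1,2): δ = 85.07°  ·
  (1,3): δ = 8.08°  ✓
  (2,3): δ = 103.01°  ·
antipodal pairs: 2

count = 2; pairs: (0,2), (1,3)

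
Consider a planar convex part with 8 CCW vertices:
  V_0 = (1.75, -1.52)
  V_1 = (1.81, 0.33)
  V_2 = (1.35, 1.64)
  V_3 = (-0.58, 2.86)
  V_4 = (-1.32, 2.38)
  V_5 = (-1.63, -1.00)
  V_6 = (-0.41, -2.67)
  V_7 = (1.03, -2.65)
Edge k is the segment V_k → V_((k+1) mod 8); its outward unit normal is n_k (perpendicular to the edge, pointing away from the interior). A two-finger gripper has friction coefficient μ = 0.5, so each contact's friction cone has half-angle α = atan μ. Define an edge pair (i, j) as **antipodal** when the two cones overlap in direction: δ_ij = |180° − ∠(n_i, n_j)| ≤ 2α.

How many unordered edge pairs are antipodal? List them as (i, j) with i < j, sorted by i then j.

count = 9; pairs: (0,4), (0,5), (1,4), (1,5), (2,5), (2,6), (3,6), (3,7), (4,7)

α = atan 0.5 = 26.57°;  2α = 53.13°
n_0 = (+0.9995, -0.0324)
n_1 = (+0.9435, +0.3313)
n_2 = (+0.5343, +0.8453)
n_3 = (-0.5442, +0.8390)
n_4 = (-0.9958, +0.0913)
n_5 = (-0.8075, -0.5899)
n_6 = (+0.0139, -0.9999)
n_7 = (+0.8434, -0.5374)
  (0,1): δ = 158.79°  ·
  (0,2): δ = 120.44°  ·
  (0,3): δ = 55.17°  ·
  (0,4): δ = 3.38°  ✓
  (0,5): δ = 38.01°  ✓
  (0,6): δ = 92.65°  ·
  (0,7): δ = 149.35°  ·
  (1,2): δ = 141.65°  ·
  (1,3): δ = 76.38°  ·
  (1,4): δ = 24.59°  ✓
  (1,5): δ = 16.80°  ✓
  (1,6): δ = 71.45°  ·
  (1,7): δ = 128.15°  ·
  (2,3): δ = 114.73°  ·
  (2,4): δ = 62.94°  ·
  (2,5): δ = 21.55°  ✓
  (2,6): δ = 33.09°  ✓
  (2,7): δ = 89.79°  ·
  (3,4): δ = 128.21°  ·
  (3,5): δ = 86.82°  ·
  (3,6): δ = 32.17°  ✓
  (3,7): δ = 24.53°  ✓
  (4,5): δ = 138.61°  ·
  (4,6): δ = 83.96°  ·
  (4,7): δ = 27.26°  ✓
  (5,6): δ = 125.35°  ·
  (5,7): δ = 68.65°  ·
  (6,7): δ = 123.30°  ·
antipodal pairs: 9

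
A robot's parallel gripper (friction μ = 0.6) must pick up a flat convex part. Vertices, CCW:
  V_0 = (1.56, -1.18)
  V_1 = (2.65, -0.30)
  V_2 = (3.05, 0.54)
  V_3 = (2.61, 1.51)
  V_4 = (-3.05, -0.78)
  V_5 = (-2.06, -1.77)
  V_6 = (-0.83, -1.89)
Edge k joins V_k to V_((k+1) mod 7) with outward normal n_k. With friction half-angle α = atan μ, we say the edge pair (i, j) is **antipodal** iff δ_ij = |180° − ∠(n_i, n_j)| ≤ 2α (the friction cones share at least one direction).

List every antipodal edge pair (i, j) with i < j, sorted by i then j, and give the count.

count = 6; pairs: (0,3), (1,3), (2,4), (2,5), (3,5), (3,6)

α = atan 0.6 = 30.96°;  2α = 61.93°
n_0 = (+0.6282, -0.7781)
n_1 = (+0.9029, -0.4299)
n_2 = (+0.9107, +0.4131)
n_3 = (-0.3751, +0.9270)
n_4 = (-0.7071, -0.7071)
n_5 = (-0.0971, -0.9953)
n_6 = (+0.2848, -0.9586)
  (0,1): δ = 154.38°  ·
  (0,2): δ = 104.52°  ·
  (0,3): δ = 16.89°  ✓
  (0,4): δ = 96.08°  ·
  (0,5): δ = 135.51°  ·
  (0,6): δ = 157.63°  ·
  (1,2): δ = 130.14°  ·
  (1,3): δ = 42.51°  ✓
  (1,4): δ = 70.46°  ·
  (1,5): δ = 109.89°  ·
  (1,6): δ = 132.01°  ·
  (2,3): δ = 92.37°  ·
  (2,4): δ = 20.60°  ✓
  (2,5): δ = 60.03°  ✓
  (2,6): δ = 82.15°  ·
  (3,4): δ = 67.03°  ·
  (3,5): δ = 27.60°  ✓
  (3,6): δ = 5.48°  ✓
  (4,5): δ = 140.57°  ·
  (4,6): δ = 118.45°  ·
  (5,6): δ = 157.88°  ·
antipodal pairs: 6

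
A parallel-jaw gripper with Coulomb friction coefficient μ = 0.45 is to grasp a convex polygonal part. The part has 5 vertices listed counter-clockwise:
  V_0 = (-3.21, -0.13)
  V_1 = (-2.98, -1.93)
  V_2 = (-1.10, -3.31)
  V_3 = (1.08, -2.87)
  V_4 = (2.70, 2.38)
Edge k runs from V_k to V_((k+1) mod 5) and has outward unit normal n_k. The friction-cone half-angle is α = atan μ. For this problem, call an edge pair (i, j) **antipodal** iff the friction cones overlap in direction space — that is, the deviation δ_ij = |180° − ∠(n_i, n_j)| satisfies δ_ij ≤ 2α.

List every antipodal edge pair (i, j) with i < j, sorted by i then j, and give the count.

α = atan 0.45 = 24.23°;  2α = 48.46°
n_0 = (-0.9919, -0.1267)
n_1 = (-0.5917, -0.8061)
n_2 = (+0.1978, -0.9802)
n_3 = (+0.9555, -0.2949)
n_4 = (-0.3909, +0.9204)
  (0,1): δ = 133.56°  ·
  (0,2): δ = 85.87°  ·
  (0,3): δ = 24.43°  ✓
  (0,4): δ = 105.73°  ·
  (1,2): δ = 132.31°  ·
  (1,3): δ = 70.87°  ·
  (1,4): δ = 59.29°  ·
  (2,3): δ = 118.56°  ·
  (2,4): δ = 11.60°  ✓
  (3,4): δ = 49.84°  ·
antipodal pairs: 2

count = 2; pairs: (0,3), (2,4)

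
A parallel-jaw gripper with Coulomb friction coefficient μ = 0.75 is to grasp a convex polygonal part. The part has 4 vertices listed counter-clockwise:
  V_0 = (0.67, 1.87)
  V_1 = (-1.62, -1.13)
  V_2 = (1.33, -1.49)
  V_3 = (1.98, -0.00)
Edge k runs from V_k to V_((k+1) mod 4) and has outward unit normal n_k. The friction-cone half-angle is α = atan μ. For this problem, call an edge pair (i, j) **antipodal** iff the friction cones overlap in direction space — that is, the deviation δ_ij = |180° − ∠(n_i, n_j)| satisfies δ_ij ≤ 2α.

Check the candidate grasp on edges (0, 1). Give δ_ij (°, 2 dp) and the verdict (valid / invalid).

δ = 59.60°, valid

α = atan 0.75 = 36.87°;  2α = 73.74°
edge 0: e_0 = (-2.29, -3.00);  n_0 = (-0.7949, +0.6068)
edge 1: e_1 = (+2.95, -0.36);  n_1 = (-0.1211, -0.9926)
∠(n_0, n_1) = 120.40°
δ = |180° − 120.40°| = 59.60°
59.60° ≤ 2α = 73.74°  →  valid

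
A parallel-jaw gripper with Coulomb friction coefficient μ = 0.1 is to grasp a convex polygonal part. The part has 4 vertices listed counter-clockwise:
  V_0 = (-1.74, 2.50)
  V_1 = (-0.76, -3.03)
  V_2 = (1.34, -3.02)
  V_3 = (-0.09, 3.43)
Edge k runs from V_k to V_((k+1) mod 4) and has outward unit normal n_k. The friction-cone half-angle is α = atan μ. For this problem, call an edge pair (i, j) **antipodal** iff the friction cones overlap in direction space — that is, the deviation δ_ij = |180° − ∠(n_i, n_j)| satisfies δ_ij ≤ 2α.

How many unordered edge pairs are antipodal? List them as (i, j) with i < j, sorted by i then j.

α = atan 0.1 = 5.71°;  2α = 11.42°
n_0 = (-0.9847, -0.1745)
n_1 = (+0.0048, -1.0000)
n_2 = (+0.9763, +0.2164)
n_3 = (-0.4910, +0.8712)
  (0,1): δ = 99.78°  ·
  (0,2): δ = 2.45°  ✓
  (0,3): δ = 109.36°  ·
  (1,2): δ = 77.77°  ·
  (1,3): δ = 29.13°  ·
  (2,3): δ = 73.09°  ·
antipodal pairs: 1

count = 1; pairs: (0,2)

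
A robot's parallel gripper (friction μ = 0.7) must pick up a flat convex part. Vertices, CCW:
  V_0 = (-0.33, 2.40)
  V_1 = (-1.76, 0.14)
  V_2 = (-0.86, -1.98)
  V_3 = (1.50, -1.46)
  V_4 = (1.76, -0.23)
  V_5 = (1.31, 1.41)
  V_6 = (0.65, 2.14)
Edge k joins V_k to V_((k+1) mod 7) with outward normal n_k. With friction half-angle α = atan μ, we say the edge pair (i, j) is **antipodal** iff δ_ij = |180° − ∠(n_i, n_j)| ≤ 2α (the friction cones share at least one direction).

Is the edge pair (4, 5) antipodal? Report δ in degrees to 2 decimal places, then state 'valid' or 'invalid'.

α = atan 0.7 = 34.99°;  2α = 69.98°
edge 4: e_4 = (-0.45, +1.64);  n_4 = (+0.9644, +0.2646)
edge 5: e_5 = (-0.66, +0.73);  n_5 = (+0.7418, +0.6706)
∠(n_4, n_5) = 26.77°
δ = |180° − 26.77°| = 153.23°
153.23° > 2α = 69.98°  →  invalid

δ = 153.23°, invalid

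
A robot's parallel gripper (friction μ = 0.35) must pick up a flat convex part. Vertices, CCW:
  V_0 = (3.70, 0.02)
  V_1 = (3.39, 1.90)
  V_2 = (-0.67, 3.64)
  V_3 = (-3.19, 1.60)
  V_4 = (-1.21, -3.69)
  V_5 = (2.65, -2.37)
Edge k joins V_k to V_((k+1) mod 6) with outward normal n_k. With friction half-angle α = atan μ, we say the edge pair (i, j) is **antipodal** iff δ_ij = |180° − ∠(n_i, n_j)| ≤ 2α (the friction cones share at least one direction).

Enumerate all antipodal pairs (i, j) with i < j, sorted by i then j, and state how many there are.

α = atan 0.35 = 19.29°;  2α = 38.58°
n_0 = (+0.9867, +0.1627)
n_1 = (+0.3939, +0.9191)
n_2 = (-0.6292, +0.7772)
n_3 = (-0.9365, -0.3505)
n_4 = (+0.3236, -0.9462)
n_5 = (+0.9155, -0.4022)
  (0,1): δ = 122.56°  ·
  (0,2): δ = 60.37°  ·
  (0,3): δ = 11.16°  ✓
  (0,4): δ = 99.52°  ·
  (0,5): δ = 146.92°  ·
  (1,2): δ = 117.81°  ·
  (1,3): δ = 46.28°  ·
  (1,4): δ = 42.08°  ·
  (1,5): δ = 89.48°  ·
  (2,3): δ = 108.47°  ·
  (2,4): δ = 20.11°  ✓
  (2,5): δ = 27.29°  ✓
  (3,4): δ = 91.64°  ·
  (3,5): δ = 44.24°  ·
  (4,5): δ = 132.60°  ·
antipodal pairs: 3

count = 3; pairs: (0,3), (2,4), (2,5)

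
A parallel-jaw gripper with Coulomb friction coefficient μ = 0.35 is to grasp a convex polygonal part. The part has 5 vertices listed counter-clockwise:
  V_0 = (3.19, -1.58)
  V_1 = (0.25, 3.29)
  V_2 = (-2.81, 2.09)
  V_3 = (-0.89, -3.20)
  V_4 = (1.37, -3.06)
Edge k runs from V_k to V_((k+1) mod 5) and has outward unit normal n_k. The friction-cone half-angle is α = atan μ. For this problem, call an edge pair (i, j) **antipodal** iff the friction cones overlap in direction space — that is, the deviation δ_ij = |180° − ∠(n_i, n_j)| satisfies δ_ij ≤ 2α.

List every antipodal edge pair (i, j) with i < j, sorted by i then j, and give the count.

count = 3; pairs: (0,2), (1,3), (1,4)

α = atan 0.35 = 19.29°;  2α = 38.58°
n_0 = (+0.8561, +0.5168)
n_1 = (-0.3651, +0.9310)
n_2 = (-0.9400, -0.3412)
n_3 = (+0.0618, -0.9981)
n_4 = (+0.6309, -0.7759)
  (0,1): δ = 99.71°  ·
  (0,2): δ = 11.17°  ✓
  (0,3): δ = 62.43°  ·
  (0,4): δ = 98.00°  ·
  (1,2): δ = 91.46°  ·
  (1,3): δ = 17.87°  ✓
  (1,4): δ = 17.70°  ✓
  (2,3): δ = 106.40°  ·
  (2,4): δ = 70.83°  ·
  (3,4): δ = 144.43°  ·
antipodal pairs: 3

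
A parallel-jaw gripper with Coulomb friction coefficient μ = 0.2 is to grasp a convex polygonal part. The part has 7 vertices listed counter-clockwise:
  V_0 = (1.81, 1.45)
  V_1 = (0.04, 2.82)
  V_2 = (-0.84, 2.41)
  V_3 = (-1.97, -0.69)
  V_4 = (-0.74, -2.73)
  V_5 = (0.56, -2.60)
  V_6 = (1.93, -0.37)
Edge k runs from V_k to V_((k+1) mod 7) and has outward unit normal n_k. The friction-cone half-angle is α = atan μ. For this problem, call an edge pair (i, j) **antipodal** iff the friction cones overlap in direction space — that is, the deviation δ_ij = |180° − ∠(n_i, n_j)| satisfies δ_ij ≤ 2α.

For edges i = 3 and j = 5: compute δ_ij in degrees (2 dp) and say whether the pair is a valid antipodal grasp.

α = atan 0.2 = 11.31°;  2α = 22.62°
edge 3: e_3 = (+1.23, -2.04);  n_3 = (-0.8564, -0.5163)
edge 5: e_5 = (+1.37, +2.23);  n_5 = (+0.8521, -0.5235)
∠(n_3, n_5) = 117.35°
δ = |180° − 117.35°| = 62.65°
62.65° > 2α = 22.62°  →  invalid

δ = 62.65°, invalid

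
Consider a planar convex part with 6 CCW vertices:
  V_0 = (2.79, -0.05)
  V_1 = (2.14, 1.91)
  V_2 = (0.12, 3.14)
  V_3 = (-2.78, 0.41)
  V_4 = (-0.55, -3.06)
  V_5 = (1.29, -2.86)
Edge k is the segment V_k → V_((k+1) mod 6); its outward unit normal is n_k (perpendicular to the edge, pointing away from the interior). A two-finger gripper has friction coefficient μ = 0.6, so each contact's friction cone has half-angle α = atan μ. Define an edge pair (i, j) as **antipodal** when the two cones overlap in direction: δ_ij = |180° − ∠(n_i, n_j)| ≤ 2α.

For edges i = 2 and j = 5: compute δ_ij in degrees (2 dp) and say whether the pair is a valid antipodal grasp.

δ = 18.64°, valid

α = atan 0.6 = 30.96°;  2α = 61.93°
edge 2: e_2 = (-2.90, -2.73);  n_2 = (-0.6854, +0.7281)
edge 5: e_5 = (+1.50, +2.81);  n_5 = (+0.8822, -0.4709)
∠(n_2, n_5) = 161.36°
δ = |180° − 161.36°| = 18.64°
18.64° ≤ 2α = 61.93°  →  valid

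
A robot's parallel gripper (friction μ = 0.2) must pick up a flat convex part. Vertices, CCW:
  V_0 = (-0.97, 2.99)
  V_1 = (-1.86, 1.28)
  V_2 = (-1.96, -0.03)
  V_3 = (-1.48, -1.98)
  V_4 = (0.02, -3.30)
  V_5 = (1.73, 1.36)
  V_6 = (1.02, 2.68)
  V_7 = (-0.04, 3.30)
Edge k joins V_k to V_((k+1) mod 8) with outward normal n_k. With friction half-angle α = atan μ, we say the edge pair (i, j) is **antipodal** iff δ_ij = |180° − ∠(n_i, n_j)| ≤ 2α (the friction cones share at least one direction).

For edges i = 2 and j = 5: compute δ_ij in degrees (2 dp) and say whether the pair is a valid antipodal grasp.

δ = 14.45°, valid

α = atan 0.2 = 11.31°;  2α = 22.62°
edge 2: e_2 = (+0.48, -1.95);  n_2 = (-0.9710, -0.2390)
edge 5: e_5 = (-0.71, +1.32);  n_5 = (+0.8807, +0.4737)
∠(n_2, n_5) = 165.55°
δ = |180° − 165.55°| = 14.45°
14.45° ≤ 2α = 22.62°  →  valid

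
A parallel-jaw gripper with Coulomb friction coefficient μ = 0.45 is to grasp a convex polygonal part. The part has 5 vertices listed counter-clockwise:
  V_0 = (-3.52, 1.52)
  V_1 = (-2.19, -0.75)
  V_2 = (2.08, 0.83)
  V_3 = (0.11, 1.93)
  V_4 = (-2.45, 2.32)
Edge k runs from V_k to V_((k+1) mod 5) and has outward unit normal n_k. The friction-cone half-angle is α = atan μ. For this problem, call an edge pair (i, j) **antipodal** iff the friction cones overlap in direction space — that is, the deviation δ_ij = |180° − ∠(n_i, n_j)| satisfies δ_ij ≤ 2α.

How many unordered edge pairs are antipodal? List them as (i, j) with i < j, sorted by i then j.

α = atan 0.45 = 24.23°;  2α = 48.46°
n_0 = (-0.8628, -0.5055)
n_1 = (+0.3470, -0.9379)
n_2 = (+0.4875, +0.8731)
n_3 = (+0.1506, +0.9886)
n_4 = (-0.5988, +0.8009)
  (0,1): δ = 100.06°  ·
  (0,2): δ = 30.46°  ✓
  (0,3): δ = 50.97°  ·
  (0,4): δ = 96.42°  ·
  (1,2): δ = 49.48°  ·
  (1,3): δ = 28.97°  ✓
  (1,4): δ = 16.48°  ✓
  (2,3): δ = 159.48°  ·
  (2,4): δ = 114.04°  ·
  (3,4): δ = 134.55°  ·
antipodal pairs: 3

count = 3; pairs: (0,2), (1,3), (1,4)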